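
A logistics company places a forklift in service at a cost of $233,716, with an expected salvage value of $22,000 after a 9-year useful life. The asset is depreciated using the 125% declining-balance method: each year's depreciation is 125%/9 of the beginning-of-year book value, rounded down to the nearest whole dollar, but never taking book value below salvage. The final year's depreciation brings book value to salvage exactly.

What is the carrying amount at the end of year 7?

Depreciable base = $233,716 − $22,000 = $211,716.
Year 1: ⌊$233,716 × 125%/9⌋ = $32,460. Book value $201,256.
Year 2: ⌊$201,256 × 125%/9⌋ = $27,952. Book value $173,304.
Year 3: ⌊$173,304 × 125%/9⌋ = $24,070. Book value $149,234.
Year 4: ⌊$149,234 × 125%/9⌋ = $20,726. Book value $128,508.
Year 5: ⌊$128,508 × 125%/9⌋ = $17,848. Book value $110,660.
Year 6: ⌊$110,660 × 125%/9⌋ = $15,369. Book value $95,291.
Year 7: ⌊$95,291 × 125%/9⌋ = $13,234. Book value $82,057.

$82,057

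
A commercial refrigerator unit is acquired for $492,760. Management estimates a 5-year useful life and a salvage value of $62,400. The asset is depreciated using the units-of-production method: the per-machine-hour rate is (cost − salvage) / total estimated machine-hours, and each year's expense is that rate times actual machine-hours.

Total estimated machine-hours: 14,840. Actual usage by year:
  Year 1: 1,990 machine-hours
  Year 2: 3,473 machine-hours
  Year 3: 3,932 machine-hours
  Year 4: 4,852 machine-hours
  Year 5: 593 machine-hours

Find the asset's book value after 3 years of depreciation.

$220,305

Depreciable base = $492,760 − $62,400 = $430,360.
Rate = $430,360 / 14,840 machine-hours = $29 per machine-hour.
Year 1: 1,990 × $29 = $57,710. Book value $435,050.
Year 2: 3,473 × $29 = $100,717. Book value $334,333.
Year 3: 3,932 × $29 = $114,028. Book value $220,305.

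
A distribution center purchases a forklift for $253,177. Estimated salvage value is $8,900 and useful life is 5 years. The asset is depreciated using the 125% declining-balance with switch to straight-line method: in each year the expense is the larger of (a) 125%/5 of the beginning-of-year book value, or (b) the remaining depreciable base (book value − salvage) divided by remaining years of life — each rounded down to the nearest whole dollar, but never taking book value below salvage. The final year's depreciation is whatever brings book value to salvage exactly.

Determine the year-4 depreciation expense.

Depreciable base = $253,177 − $8,900 = $244,277.
Year 1: DB = ⌊$253,177 × 125%/5⌋ = $63,294; SL = ⌊$244,277/5⌋ = $48,855 → take DB $63,294. Book value $189,883.
Year 2: DB = ⌊$189,883 × 125%/5⌋ = $47,470; SL = ⌊$180,983/4⌋ = $45,245 → take DB $47,470. Book value $142,413.
Year 3: DB = ⌊$142,413 × 125%/5⌋ = $35,603; SL = ⌊$133,513/3⌋ = $44,504 → take SL $44,504. Book value $97,909.
Year 4: DB = ⌊$97,909 × 125%/5⌋ = $24,477; SL = ⌊$89,009/2⌋ = $44,504 → take SL $44,504. Book value $53,405.

$44,504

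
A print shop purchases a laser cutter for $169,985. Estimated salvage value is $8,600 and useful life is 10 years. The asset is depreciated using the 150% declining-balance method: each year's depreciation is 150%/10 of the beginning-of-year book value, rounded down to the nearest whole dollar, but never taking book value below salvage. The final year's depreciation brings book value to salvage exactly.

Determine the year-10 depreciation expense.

$30,774

Depreciable base = $169,985 − $8,600 = $161,385.
Year 1: ⌊$169,985 × 150%/10⌋ = $25,497. Book value $144,488.
Year 2: ⌊$144,488 × 150%/10⌋ = $21,673. Book value $122,815.
Year 3: ⌊$122,815 × 150%/10⌋ = $18,422. Book value $104,393.
Year 4: ⌊$104,393 × 150%/10⌋ = $15,658. Book value $88,735.
Year 5: ⌊$88,735 × 150%/10⌋ = $13,310. Book value $75,425.
Year 6: ⌊$75,425 × 150%/10⌋ = $11,313. Book value $64,112.
Year 7: ⌊$64,112 × 150%/10⌋ = $9,616. Book value $54,496.
Year 8: ⌊$54,496 × 150%/10⌋ = $8,174. Book value $46,322.
Year 9: ⌊$46,322 × 150%/10⌋ = $6,948. Book value $39,374.
Year 10 (final): $39,374 − $8,600 = $30,774. Book value $8,600.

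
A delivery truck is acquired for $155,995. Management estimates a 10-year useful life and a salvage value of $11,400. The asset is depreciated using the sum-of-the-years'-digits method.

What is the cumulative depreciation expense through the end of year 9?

Depreciable base = $155,995 − $11,400 = $144,595.
Sum of the years' digits = 10+9+8+7+6+5+4+3+2+1 = 55.
Year 1: $144,595 × 10/55 = $26,290. Book value $129,705.
Year 2: $144,595 × 9/55 = $23,661. Book value $106,044.
Year 3: $144,595 × 8/55 = $21,032. Book value $85,012.
Year 4: $144,595 × 7/55 = $18,403. Book value $66,609.
Year 5: $144,595 × 6/55 = $15,774. Book value $50,835.
Year 6: $144,595 × 5/55 = $13,145. Book value $37,690.
Year 7: $144,595 × 4/55 = $10,516. Book value $27,174.
Year 8: $144,595 × 3/55 = $7,887. Book value $19,287.
Year 9: $144,595 × 2/55 = $5,258. Book value $14,029.
Accumulated through year 9 = $155,995 − $14,029 = $141,966.

$141,966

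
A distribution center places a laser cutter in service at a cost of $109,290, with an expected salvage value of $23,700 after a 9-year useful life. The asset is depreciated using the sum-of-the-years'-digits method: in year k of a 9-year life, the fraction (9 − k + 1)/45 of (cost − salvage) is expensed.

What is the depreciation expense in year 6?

$7,608

Depreciable base = $109,290 − $23,700 = $85,590.
Sum of the years' digits = 9+8+7+6+5+4+3+2+1 = 45.
Year 1: $85,590 × 9/45 = $17,118. Book value $92,172.
Year 2: $85,590 × 8/45 = $15,216. Book value $76,956.
Year 3: $85,590 × 7/45 = $13,314. Book value $63,642.
Year 4: $85,590 × 6/45 = $11,412. Book value $52,230.
Year 5: $85,590 × 5/45 = $9,510. Book value $42,720.
Year 6: $85,590 × 4/45 = $7,608. Book value $35,112.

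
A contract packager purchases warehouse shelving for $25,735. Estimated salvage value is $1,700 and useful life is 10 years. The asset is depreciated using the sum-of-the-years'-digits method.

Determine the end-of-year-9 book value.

$2,137

Depreciable base = $25,735 − $1,700 = $24,035.
Sum of the years' digits = 10+9+8+7+6+5+4+3+2+1 = 55.
Year 1: $24,035 × 10/55 = $4,370. Book value $21,365.
Year 2: $24,035 × 9/55 = $3,933. Book value $17,432.
Year 3: $24,035 × 8/55 = $3,496. Book value $13,936.
Year 4: $24,035 × 7/55 = $3,059. Book value $10,877.
Year 5: $24,035 × 6/55 = $2,622. Book value $8,255.
Year 6: $24,035 × 5/55 = $2,185. Book value $6,070.
Year 7: $24,035 × 4/55 = $1,748. Book value $4,322.
Year 8: $24,035 × 3/55 = $1,311. Book value $3,011.
Year 9: $24,035 × 2/55 = $874. Book value $2,137.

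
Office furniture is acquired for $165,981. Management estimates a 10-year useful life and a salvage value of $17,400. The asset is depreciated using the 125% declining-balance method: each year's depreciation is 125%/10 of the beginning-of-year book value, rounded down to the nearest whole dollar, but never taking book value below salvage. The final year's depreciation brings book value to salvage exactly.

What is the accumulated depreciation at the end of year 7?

$100,799

Depreciable base = $165,981 − $17,400 = $148,581.
Year 1: ⌊$165,981 × 125%/10⌋ = $20,747. Book value $145,234.
Year 2: ⌊$145,234 × 125%/10⌋ = $18,154. Book value $127,080.
Year 3: ⌊$127,080 × 125%/10⌋ = $15,885. Book value $111,195.
Year 4: ⌊$111,195 × 125%/10⌋ = $13,899. Book value $97,296.
Year 5: ⌊$97,296 × 125%/10⌋ = $12,162. Book value $85,134.
Year 6: ⌊$85,134 × 125%/10⌋ = $10,641. Book value $74,493.
Year 7: ⌊$74,493 × 125%/10⌋ = $9,311. Book value $65,182.
Accumulated through year 7 = $165,981 − $65,182 = $100,799.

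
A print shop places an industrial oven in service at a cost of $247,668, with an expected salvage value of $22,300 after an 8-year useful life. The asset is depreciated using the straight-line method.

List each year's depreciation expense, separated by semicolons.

$28,171; $28,171; $28,171; $28,171; $28,171; $28,171; $28,171; $28,171

Depreciable base = $247,668 − $22,300 = $225,368.
Annual expense = $225,368 / 8 = $28,171.
End of year 1: book value $219,497.
End of year 2: book value $191,326.
End of year 3: book value $163,155.
End of year 4: book value $134,984.
End of year 5: book value $106,813.
End of year 6: book value $78,642.
End of year 7: book value $50,471.
End of year 8: book value $22,300.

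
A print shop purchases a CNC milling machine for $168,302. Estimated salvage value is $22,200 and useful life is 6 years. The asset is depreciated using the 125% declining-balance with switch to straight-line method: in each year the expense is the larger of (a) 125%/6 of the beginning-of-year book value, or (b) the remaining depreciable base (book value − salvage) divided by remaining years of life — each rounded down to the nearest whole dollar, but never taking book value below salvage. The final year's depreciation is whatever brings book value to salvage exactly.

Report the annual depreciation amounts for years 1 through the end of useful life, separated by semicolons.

Depreciable base = $168,302 − $22,200 = $146,102.
Year 1: DB = ⌊$168,302 × 125%/6⌋ = $35,062; SL = ⌊$146,102/6⌋ = $24,350 → take DB $35,062. Book value $133,240.
Year 2: DB = ⌊$133,240 × 125%/6⌋ = $27,758; SL = ⌊$111,040/5⌋ = $22,208 → take DB $27,758. Book value $105,482.
Year 3: DB = ⌊$105,482 × 125%/6⌋ = $21,975; SL = ⌊$83,282/4⌋ = $20,820 → take DB $21,975. Book value $83,507.
Year 4: DB = ⌊$83,507 × 125%/6⌋ = $17,397; SL = ⌊$61,307/3⌋ = $20,435 → take SL $20,435. Book value $63,072.
Year 5: DB = ⌊$63,072 × 125%/6⌋ = $13,140; SL = ⌊$40,872/2⌋ = $20,436 → take SL $20,436. Book value $42,636.
Year 6 (final): $42,636 − $22,200 = $20,436. Book value $22,200.

$35,062; $27,758; $21,975; $20,435; $20,436; $20,436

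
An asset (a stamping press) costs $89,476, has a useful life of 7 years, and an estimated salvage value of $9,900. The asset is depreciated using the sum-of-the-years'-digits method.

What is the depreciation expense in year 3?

$14,210

Depreciable base = $89,476 − $9,900 = $79,576.
Sum of the years' digits = 7+6+5+4+3+2+1 = 28.
Year 1: $79,576 × 7/28 = $19,894. Book value $69,582.
Year 2: $79,576 × 6/28 = $17,052. Book value $52,530.
Year 3: $79,576 × 5/28 = $14,210. Book value $38,320.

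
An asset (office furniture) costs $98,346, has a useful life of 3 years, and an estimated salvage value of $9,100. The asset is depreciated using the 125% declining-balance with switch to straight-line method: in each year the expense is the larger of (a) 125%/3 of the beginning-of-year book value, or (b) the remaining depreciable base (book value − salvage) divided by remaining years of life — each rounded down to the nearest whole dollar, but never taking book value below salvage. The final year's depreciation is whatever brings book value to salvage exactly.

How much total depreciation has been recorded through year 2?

$65,111

Depreciable base = $98,346 − $9,100 = $89,246.
Year 1: DB = ⌊$98,346 × 125%/3⌋ = $40,977; SL = ⌊$89,246/3⌋ = $29,748 → take DB $40,977. Book value $57,369.
Year 2: DB = ⌊$57,369 × 125%/3⌋ = $23,903; SL = ⌊$48,269/2⌋ = $24,134 → take SL $24,134. Book value $33,235.
Accumulated through year 2 = $98,346 − $33,235 = $65,111.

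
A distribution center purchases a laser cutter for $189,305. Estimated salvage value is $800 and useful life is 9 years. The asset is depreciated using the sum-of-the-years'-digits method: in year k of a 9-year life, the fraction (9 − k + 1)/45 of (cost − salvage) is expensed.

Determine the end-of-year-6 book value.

$25,934

Depreciable base = $189,305 − $800 = $188,505.
Sum of the years' digits = 9+8+7+6+5+4+3+2+1 = 45.
Year 1: $188,505 × 9/45 = $37,701. Book value $151,604.
Year 2: $188,505 × 8/45 = $33,512. Book value $118,092.
Year 3: $188,505 × 7/45 = $29,323. Book value $88,769.
Year 4: $188,505 × 6/45 = $25,134. Book value $63,635.
Year 5: $188,505 × 5/45 = $20,945. Book value $42,690.
Year 6: $188,505 × 4/45 = $16,756. Book value $25,934.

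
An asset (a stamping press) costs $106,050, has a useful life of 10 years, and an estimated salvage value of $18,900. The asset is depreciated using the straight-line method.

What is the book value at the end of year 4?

$71,190

Depreciable base = $106,050 − $18,900 = $87,150.
Annual expense = $87,150 / 10 = $8,715.
End of year 1: book value $97,335.
End of year 2: book value $88,620.
End of year 3: book value $79,905.
End of year 4: book value $71,190.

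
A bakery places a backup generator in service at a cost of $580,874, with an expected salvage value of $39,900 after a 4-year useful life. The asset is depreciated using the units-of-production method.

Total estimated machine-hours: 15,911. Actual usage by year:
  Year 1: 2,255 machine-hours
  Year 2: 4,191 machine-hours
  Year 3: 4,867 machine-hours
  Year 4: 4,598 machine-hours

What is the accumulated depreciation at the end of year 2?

$219,164

Depreciable base = $580,874 − $39,900 = $540,974.
Rate = $540,974 / 15,911 machine-hours = $34 per machine-hour.
Year 1: 2,255 × $34 = $76,670. Book value $504,204.
Year 2: 4,191 × $34 = $142,494. Book value $361,710.
Accumulated through year 2 = $580,874 − $361,710 = $219,164.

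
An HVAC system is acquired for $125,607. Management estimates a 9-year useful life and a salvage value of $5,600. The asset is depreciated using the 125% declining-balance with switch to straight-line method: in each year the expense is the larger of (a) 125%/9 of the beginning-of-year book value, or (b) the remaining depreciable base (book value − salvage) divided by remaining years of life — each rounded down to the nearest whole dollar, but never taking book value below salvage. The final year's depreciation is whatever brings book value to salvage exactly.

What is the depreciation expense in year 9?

Depreciable base = $125,607 − $5,600 = $120,007.
Year 1: DB = ⌊$125,607 × 125%/9⌋ = $17,445; SL = ⌊$120,007/9⌋ = $13,334 → take DB $17,445. Book value $108,162.
Year 2: DB = ⌊$108,162 × 125%/9⌋ = $15,022; SL = ⌊$102,562/8⌋ = $12,820 → take DB $15,022. Book value $93,140.
Year 3: DB = ⌊$93,140 × 125%/9⌋ = $12,936; SL = ⌊$87,540/7⌋ = $12,505 → take DB $12,936. Book value $80,204.
Year 4: DB = ⌊$80,204 × 125%/9⌋ = $11,139; SL = ⌊$74,604/6⌋ = $12,434 → take SL $12,434. Book value $67,770.
Year 5: DB = ⌊$67,770 × 125%/9⌋ = $9,412; SL = ⌊$62,170/5⌋ = $12,434 → take SL $12,434. Book value $55,336.
Year 6: DB = ⌊$55,336 × 125%/9⌋ = $7,685; SL = ⌊$49,736/4⌋ = $12,434 → take SL $12,434. Book value $42,902.
Year 7: DB = ⌊$42,902 × 125%/9⌋ = $5,958; SL = ⌊$37,302/3⌋ = $12,434 → take SL $12,434. Book value $30,468.
Year 8: DB = ⌊$30,468 × 125%/9⌋ = $4,231; SL = ⌊$24,868/2⌋ = $12,434 → take SL $12,434. Book value $18,034.
Year 9 (final): $18,034 − $5,600 = $12,434. Book value $5,600.

$12,434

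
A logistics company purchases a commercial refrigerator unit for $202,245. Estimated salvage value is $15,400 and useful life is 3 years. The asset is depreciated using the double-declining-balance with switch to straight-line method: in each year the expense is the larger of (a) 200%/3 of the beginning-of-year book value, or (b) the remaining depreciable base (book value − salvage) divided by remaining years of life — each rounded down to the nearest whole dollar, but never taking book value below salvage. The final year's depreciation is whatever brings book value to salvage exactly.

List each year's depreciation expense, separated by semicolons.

Depreciable base = $202,245 − $15,400 = $186,845.
Year 1: DB = ⌊$202,245 × 200%/3⌋ = $134,830; SL = ⌊$186,845/3⌋ = $62,281 → take DB $134,830. Book value $67,415.
Year 2: DB = ⌊$67,415 × 200%/3⌋ = $44,943; SL = ⌊$52,015/2⌋ = $26,007 → take DB $44,943. Book value $22,472.
Year 3 (final): $22,472 − $15,400 = $7,072. Book value $15,400.

$134,830; $44,943; $7,072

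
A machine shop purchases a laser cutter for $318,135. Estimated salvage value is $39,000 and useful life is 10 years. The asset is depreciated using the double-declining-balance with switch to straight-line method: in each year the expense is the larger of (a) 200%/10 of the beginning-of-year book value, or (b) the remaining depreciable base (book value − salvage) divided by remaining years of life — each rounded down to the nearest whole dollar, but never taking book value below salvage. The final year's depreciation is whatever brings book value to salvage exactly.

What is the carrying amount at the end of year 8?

Depreciable base = $318,135 − $39,000 = $279,135.
Year 1: DB = ⌊$318,135 × 200%/10⌋ = $63,627; SL = ⌊$279,135/10⌋ = $27,913 → take DB $63,627. Book value $254,508.
Year 2: DB = ⌊$254,508 × 200%/10⌋ = $50,901; SL = ⌊$215,508/9⌋ = $23,945 → take DB $50,901. Book value $203,607.
Year 3: DB = ⌊$203,607 × 200%/10⌋ = $40,721; SL = ⌊$164,607/8⌋ = $20,575 → take DB $40,721. Book value $162,886.
Year 4: DB = ⌊$162,886 × 200%/10⌋ = $32,577; SL = ⌊$123,886/7⌋ = $17,698 → take DB $32,577. Book value $130,309.
Year 5: DB = ⌊$130,309 × 200%/10⌋ = $26,061; SL = ⌊$91,309/6⌋ = $15,218 → take DB $26,061. Book value $104,248.
Year 6: DB = ⌊$104,248 × 200%/10⌋ = $20,849; SL = ⌊$65,248/5⌋ = $13,049 → take DB $20,849. Book value $83,399.
Year 7: DB = ⌊$83,399 × 200%/10⌋ = $16,679; SL = ⌊$44,399/4⌋ = $11,099 → take DB $16,679. Book value $66,720.
Year 8: DB = ⌊$66,720 × 200%/10⌋ = $13,344; SL = ⌊$27,720/3⌋ = $9,240 → take DB $13,344. Book value $53,376.

$53,376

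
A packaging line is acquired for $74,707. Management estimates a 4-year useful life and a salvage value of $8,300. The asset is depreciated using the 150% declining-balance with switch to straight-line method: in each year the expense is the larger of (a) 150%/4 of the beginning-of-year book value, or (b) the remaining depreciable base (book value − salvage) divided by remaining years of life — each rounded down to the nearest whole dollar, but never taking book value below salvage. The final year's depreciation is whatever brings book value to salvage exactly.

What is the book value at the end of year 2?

$29,183

Depreciable base = $74,707 − $8,300 = $66,407.
Year 1: DB = ⌊$74,707 × 150%/4⌋ = $28,015; SL = ⌊$66,407/4⌋ = $16,601 → take DB $28,015. Book value $46,692.
Year 2: DB = ⌊$46,692 × 150%/4⌋ = $17,509; SL = ⌊$38,392/3⌋ = $12,797 → take DB $17,509. Book value $29,183.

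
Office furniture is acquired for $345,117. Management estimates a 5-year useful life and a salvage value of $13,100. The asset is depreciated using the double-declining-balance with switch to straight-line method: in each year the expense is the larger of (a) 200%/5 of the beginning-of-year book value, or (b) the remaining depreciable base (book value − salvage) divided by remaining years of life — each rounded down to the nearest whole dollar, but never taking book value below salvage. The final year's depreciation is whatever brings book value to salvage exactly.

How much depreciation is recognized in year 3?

$49,697

Depreciable base = $345,117 − $13,100 = $332,017.
Year 1: DB = ⌊$345,117 × 200%/5⌋ = $138,046; SL = ⌊$332,017/5⌋ = $66,403 → take DB $138,046. Book value $207,071.
Year 2: DB = ⌊$207,071 × 200%/5⌋ = $82,828; SL = ⌊$193,971/4⌋ = $48,492 → take DB $82,828. Book value $124,243.
Year 3: DB = ⌊$124,243 × 200%/5⌋ = $49,697; SL = ⌊$111,143/3⌋ = $37,047 → take DB $49,697. Book value $74,546.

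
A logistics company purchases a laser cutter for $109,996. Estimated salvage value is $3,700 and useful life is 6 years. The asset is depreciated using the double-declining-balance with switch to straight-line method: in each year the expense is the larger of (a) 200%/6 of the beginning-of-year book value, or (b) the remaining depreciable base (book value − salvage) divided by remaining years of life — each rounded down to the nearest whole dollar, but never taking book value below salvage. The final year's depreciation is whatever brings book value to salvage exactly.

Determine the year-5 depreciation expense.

$9,014

Depreciable base = $109,996 − $3,700 = $106,296.
Year 1: DB = ⌊$109,996 × 200%/6⌋ = $36,665; SL = ⌊$106,296/6⌋ = $17,716 → take DB $36,665. Book value $73,331.
Year 2: DB = ⌊$73,331 × 200%/6⌋ = $24,443; SL = ⌊$69,631/5⌋ = $13,926 → take DB $24,443. Book value $48,888.
Year 3: DB = ⌊$48,888 × 200%/6⌋ = $16,296; SL = ⌊$45,188/4⌋ = $11,297 → take DB $16,296. Book value $32,592.
Year 4: DB = ⌊$32,592 × 200%/6⌋ = $10,864; SL = ⌊$28,892/3⌋ = $9,630 → take DB $10,864. Book value $21,728.
Year 5: DB = ⌊$21,728 × 200%/6⌋ = $7,242; SL = ⌊$18,028/2⌋ = $9,014 → take SL $9,014. Book value $12,714.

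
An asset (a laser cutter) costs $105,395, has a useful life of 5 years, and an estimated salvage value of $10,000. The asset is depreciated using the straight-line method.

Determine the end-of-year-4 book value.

Depreciable base = $105,395 − $10,000 = $95,395.
Annual expense = $95,395 / 5 = $19,079.
End of year 1: book value $86,316.
End of year 2: book value $67,237.
End of year 3: book value $48,158.
End of year 4: book value $29,079.

$29,079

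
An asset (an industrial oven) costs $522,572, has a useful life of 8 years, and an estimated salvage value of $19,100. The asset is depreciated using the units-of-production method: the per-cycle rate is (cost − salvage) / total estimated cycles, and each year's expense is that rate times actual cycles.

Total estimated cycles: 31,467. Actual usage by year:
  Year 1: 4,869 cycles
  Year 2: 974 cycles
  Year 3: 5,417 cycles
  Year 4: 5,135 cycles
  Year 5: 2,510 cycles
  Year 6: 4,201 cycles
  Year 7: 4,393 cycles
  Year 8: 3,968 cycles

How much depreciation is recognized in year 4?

$82,160

Depreciable base = $522,572 − $19,100 = $503,472.
Rate = $503,472 / 31,467 cycles = $16 per cycle.
Year 1: 4,869 × $16 = $77,904. Book value $444,668.
Year 2: 974 × $16 = $15,584. Book value $429,084.
Year 3: 5,417 × $16 = $86,672. Book value $342,412.
Year 4: 5,135 × $16 = $82,160. Book value $260,252.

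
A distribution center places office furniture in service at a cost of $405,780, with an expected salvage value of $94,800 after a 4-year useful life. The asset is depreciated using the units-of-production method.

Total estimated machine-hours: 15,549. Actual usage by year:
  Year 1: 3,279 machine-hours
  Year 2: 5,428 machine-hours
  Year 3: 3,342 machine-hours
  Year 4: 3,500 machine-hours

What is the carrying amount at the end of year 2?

Depreciable base = $405,780 − $94,800 = $310,980.
Rate = $310,980 / 15,549 machine-hours = $20 per machine-hour.
Year 1: 3,279 × $20 = $65,580. Book value $340,200.
Year 2: 5,428 × $20 = $108,560. Book value $231,640.

$231,640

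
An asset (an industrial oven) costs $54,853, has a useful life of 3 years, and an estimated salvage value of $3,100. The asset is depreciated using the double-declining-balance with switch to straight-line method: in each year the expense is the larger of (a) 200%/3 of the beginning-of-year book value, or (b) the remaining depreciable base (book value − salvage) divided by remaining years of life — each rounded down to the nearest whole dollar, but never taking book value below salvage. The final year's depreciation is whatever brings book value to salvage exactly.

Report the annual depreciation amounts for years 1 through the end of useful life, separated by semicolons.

Depreciable base = $54,853 − $3,100 = $51,753.
Year 1: DB = ⌊$54,853 × 200%/3⌋ = $36,568; SL = ⌊$51,753/3⌋ = $17,251 → take DB $36,568. Book value $18,285.
Year 2: DB = ⌊$18,285 × 200%/3⌋ = $12,190; SL = ⌊$15,185/2⌋ = $7,592 → take DB $12,190. Book value $6,095.
Year 3 (final): $6,095 − $3,100 = $2,995. Book value $3,100.

$36,568; $12,190; $2,995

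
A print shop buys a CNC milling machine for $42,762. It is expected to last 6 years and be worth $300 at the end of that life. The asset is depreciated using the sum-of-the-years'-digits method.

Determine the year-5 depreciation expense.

$4,044

Depreciable base = $42,762 − $300 = $42,462.
Sum of the years' digits = 6+5+4+3+2+1 = 21.
Year 1: $42,462 × 6/21 = $12,132. Book value $30,630.
Year 2: $42,462 × 5/21 = $10,110. Book value $20,520.
Year 3: $42,462 × 4/21 = $8,088. Book value $12,432.
Year 4: $42,462 × 3/21 = $6,066. Book value $6,366.
Year 5: $42,462 × 2/21 = $4,044. Book value $2,322.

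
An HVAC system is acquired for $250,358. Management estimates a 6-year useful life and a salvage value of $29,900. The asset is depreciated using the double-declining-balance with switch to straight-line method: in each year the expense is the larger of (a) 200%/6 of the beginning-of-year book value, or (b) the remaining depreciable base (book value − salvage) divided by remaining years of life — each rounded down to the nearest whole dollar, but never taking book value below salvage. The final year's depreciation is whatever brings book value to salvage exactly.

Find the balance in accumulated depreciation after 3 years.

$176,177

Depreciable base = $250,358 − $29,900 = $220,458.
Year 1: DB = ⌊$250,358 × 200%/6⌋ = $83,452; SL = ⌊$220,458/6⌋ = $36,743 → take DB $83,452. Book value $166,906.
Year 2: DB = ⌊$166,906 × 200%/6⌋ = $55,635; SL = ⌊$137,006/5⌋ = $27,401 → take DB $55,635. Book value $111,271.
Year 3: DB = ⌊$111,271 × 200%/6⌋ = $37,090; SL = ⌊$81,371/4⌋ = $20,342 → take DB $37,090. Book value $74,181.
Accumulated through year 3 = $250,358 − $74,181 = $176,177.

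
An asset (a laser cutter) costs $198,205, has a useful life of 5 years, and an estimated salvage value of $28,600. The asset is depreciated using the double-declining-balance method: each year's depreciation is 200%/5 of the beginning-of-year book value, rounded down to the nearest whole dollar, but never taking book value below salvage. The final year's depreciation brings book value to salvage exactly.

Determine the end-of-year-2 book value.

Depreciable base = $198,205 − $28,600 = $169,605.
Year 1: ⌊$198,205 × 200%/5⌋ = $79,282. Book value $118,923.
Year 2: ⌊$118,923 × 200%/5⌋ = $47,569. Book value $71,354.

$71,354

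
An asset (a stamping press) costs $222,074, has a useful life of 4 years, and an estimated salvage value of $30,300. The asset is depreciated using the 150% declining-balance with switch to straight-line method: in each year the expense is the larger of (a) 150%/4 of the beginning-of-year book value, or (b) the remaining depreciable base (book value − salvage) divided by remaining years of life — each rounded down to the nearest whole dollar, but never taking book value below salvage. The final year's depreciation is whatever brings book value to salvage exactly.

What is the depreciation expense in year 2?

$52,048

Depreciable base = $222,074 − $30,300 = $191,774.
Year 1: DB = ⌊$222,074 × 150%/4⌋ = $83,277; SL = ⌊$191,774/4⌋ = $47,943 → take DB $83,277. Book value $138,797.
Year 2: DB = ⌊$138,797 × 150%/4⌋ = $52,048; SL = ⌊$108,497/3⌋ = $36,165 → take DB $52,048. Book value $86,749.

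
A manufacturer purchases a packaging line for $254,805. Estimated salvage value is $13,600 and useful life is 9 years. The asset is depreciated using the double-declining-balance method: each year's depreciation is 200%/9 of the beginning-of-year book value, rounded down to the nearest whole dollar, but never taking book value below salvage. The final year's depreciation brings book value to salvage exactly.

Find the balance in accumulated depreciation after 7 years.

Depreciable base = $254,805 − $13,600 = $241,205.
Year 1: ⌊$254,805 × 200%/9⌋ = $56,623. Book value $198,182.
Year 2: ⌊$198,182 × 200%/9⌋ = $44,040. Book value $154,142.
Year 3: ⌊$154,142 × 200%/9⌋ = $34,253. Book value $119,889.
Year 4: ⌊$119,889 × 200%/9⌋ = $26,642. Book value $93,247.
Year 5: ⌊$93,247 × 200%/9⌋ = $20,721. Book value $72,526.
Year 6: ⌊$72,526 × 200%/9⌋ = $16,116. Book value $56,410.
Year 7: ⌊$56,410 × 200%/9⌋ = $12,535. Book value $43,875.
Accumulated through year 7 = $254,805 − $43,875 = $210,930.

$210,930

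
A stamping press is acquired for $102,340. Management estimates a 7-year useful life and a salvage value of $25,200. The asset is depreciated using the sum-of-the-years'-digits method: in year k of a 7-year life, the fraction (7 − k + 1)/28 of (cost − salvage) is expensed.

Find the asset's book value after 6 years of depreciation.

$27,955

Depreciable base = $102,340 − $25,200 = $77,140.
Sum of the years' digits = 7+6+5+4+3+2+1 = 28.
Year 1: $77,140 × 7/28 = $19,285. Book value $83,055.
Year 2: $77,140 × 6/28 = $16,530. Book value $66,525.
Year 3: $77,140 × 5/28 = $13,775. Book value $52,750.
Year 4: $77,140 × 4/28 = $11,020. Book value $41,730.
Year 5: $77,140 × 3/28 = $8,265. Book value $33,465.
Year 6: $77,140 × 2/28 = $5,510. Book value $27,955.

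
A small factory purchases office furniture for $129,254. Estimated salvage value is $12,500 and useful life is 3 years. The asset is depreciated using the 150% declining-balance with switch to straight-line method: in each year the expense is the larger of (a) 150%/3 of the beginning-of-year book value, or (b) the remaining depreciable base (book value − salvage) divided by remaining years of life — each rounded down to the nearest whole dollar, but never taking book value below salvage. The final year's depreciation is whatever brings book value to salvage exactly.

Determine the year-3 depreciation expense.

Depreciable base = $129,254 − $12,500 = $116,754.
Year 1: DB = ⌊$129,254 × 150%/3⌋ = $64,627; SL = ⌊$116,754/3⌋ = $38,918 → take DB $64,627. Book value $64,627.
Year 2: DB = ⌊$64,627 × 150%/3⌋ = $32,313; SL = ⌊$52,127/2⌋ = $26,063 → take DB $32,313. Book value $32,314.
Year 3 (final): $32,314 − $12,500 = $19,814. Book value $12,500.

$19,814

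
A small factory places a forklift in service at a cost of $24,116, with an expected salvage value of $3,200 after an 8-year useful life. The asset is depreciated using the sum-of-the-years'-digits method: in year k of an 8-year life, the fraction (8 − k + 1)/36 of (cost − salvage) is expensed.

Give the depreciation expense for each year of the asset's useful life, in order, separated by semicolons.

Depreciable base = $24,116 − $3,200 = $20,916.
Sum of the years' digits = 8+7+6+5+4+3+2+1 = 36.
Year 1: $20,916 × 8/36 = $4,648. Book value $19,468.
Year 2: $20,916 × 7/36 = $4,067. Book value $15,401.
Year 3: $20,916 × 6/36 = $3,486. Book value $11,915.
Year 4: $20,916 × 5/36 = $2,905. Book value $9,010.
Year 5: $20,916 × 4/36 = $2,324. Book value $6,686.
Year 6: $20,916 × 3/36 = $1,743. Book value $4,943.
Year 7: $20,916 × 2/36 = $1,162. Book value $3,781.
Year 8: $20,916 × 1/36 = $581. Book value $3,200.

$4,648; $4,067; $3,486; $2,905; $2,324; $1,743; $1,162; $581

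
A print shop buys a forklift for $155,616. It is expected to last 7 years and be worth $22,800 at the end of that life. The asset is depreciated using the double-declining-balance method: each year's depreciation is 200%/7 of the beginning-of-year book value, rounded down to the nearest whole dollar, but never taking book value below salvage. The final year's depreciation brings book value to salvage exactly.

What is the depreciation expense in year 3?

Depreciable base = $155,616 − $22,800 = $132,816.
Year 1: ⌊$155,616 × 200%/7⌋ = $44,461. Book value $111,155.
Year 2: ⌊$111,155 × 200%/7⌋ = $31,758. Book value $79,397.
Year 3: ⌊$79,397 × 200%/7⌋ = $22,684. Book value $56,713.

$22,684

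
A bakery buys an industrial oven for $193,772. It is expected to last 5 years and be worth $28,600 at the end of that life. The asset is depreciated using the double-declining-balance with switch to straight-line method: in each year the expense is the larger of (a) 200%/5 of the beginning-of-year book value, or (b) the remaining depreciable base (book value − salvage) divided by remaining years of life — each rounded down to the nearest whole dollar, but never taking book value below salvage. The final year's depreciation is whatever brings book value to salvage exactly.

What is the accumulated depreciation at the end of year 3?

Depreciable base = $193,772 − $28,600 = $165,172.
Year 1: DB = ⌊$193,772 × 200%/5⌋ = $77,508; SL = ⌊$165,172/5⌋ = $33,034 → take DB $77,508. Book value $116,264.
Year 2: DB = ⌊$116,264 × 200%/5⌋ = $46,505; SL = ⌊$87,664/4⌋ = $21,916 → take DB $46,505. Book value $69,759.
Year 3: DB = ⌊$69,759 × 200%/5⌋ = $27,903; SL = ⌊$41,159/3⌋ = $13,719 → take DB $27,903. Book value $41,856.
Accumulated through year 3 = $193,772 − $41,856 = $151,916.

$151,916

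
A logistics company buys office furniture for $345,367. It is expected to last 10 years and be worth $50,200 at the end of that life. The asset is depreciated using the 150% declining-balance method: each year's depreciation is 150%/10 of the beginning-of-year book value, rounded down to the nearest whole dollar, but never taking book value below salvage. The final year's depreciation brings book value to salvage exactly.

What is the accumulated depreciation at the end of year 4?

$165,082

Depreciable base = $345,367 − $50,200 = $295,167.
Year 1: ⌊$345,367 × 150%/10⌋ = $51,805. Book value $293,562.
Year 2: ⌊$293,562 × 150%/10⌋ = $44,034. Book value $249,528.
Year 3: ⌊$249,528 × 150%/10⌋ = $37,429. Book value $212,099.
Year 4: ⌊$212,099 × 150%/10⌋ = $31,814. Book value $180,285.
Accumulated through year 4 = $345,367 − $180,285 = $165,082.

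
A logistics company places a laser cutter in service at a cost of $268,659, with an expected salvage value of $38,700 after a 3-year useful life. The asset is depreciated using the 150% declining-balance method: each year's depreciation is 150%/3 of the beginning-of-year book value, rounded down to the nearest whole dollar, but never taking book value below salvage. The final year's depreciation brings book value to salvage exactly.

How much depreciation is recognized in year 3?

$28,465

Depreciable base = $268,659 − $38,700 = $229,959.
Year 1: ⌊$268,659 × 150%/3⌋ = $134,329. Book value $134,330.
Year 2: ⌊$134,330 × 150%/3⌋ = $67,165. Book value $67,165.
Year 3 (final): $67,165 − $38,700 = $28,465. Book value $38,700.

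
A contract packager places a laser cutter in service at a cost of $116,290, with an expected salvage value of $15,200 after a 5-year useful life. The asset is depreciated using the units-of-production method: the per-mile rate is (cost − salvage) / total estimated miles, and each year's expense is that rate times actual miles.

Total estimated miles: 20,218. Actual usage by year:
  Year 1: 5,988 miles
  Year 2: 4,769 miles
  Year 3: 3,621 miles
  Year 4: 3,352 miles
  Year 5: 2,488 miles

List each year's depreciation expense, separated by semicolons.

Depreciable base = $116,290 − $15,200 = $101,090.
Rate = $101,090 / 20,218 miles = $5 per mile.
Year 1: 5,988 × $5 = $29,940. Book value $86,350.
Year 2: 4,769 × $5 = $23,845. Book value $62,505.
Year 3: 3,621 × $5 = $18,105. Book value $44,400.
Year 4: 3,352 × $5 = $16,760. Book value $27,640.
Year 5: 2,488 × $5 = $12,440. Book value $15,200.

$29,940; $23,845; $18,105; $16,760; $12,440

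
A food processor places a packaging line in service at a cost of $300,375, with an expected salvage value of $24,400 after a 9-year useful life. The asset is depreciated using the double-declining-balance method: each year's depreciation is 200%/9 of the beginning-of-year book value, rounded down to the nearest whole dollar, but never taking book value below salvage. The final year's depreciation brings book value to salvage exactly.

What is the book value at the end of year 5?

$85,497

Depreciable base = $300,375 − $24,400 = $275,975.
Year 1: ⌊$300,375 × 200%/9⌋ = $66,750. Book value $233,625.
Year 2: ⌊$233,625 × 200%/9⌋ = $51,916. Book value $181,709.
Year 3: ⌊$181,709 × 200%/9⌋ = $40,379. Book value $141,330.
Year 4: ⌊$141,330 × 200%/9⌋ = $31,406. Book value $109,924.
Year 5: ⌊$109,924 × 200%/9⌋ = $24,427. Book value $85,497.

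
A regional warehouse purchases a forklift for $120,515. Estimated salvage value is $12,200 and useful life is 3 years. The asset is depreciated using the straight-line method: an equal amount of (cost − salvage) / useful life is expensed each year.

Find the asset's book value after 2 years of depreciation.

$48,305

Depreciable base = $120,515 − $12,200 = $108,315.
Annual expense = $108,315 / 3 = $36,105.
End of year 1: book value $84,410.
End of year 2: book value $48,305.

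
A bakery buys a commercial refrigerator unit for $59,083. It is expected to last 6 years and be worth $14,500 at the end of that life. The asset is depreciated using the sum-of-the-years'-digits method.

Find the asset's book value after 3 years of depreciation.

$27,238

Depreciable base = $59,083 − $14,500 = $44,583.
Sum of the years' digits = 6+5+4+3+2+1 = 21.
Year 1: $44,583 × 6/21 = $12,738. Book value $46,345.
Year 2: $44,583 × 5/21 = $10,615. Book value $35,730.
Year 3: $44,583 × 4/21 = $8,492. Book value $27,238.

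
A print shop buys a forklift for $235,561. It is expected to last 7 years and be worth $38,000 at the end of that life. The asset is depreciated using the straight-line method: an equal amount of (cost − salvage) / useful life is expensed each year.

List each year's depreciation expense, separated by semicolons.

$28,223; $28,223; $28,223; $28,223; $28,223; $28,223; $28,223

Depreciable base = $235,561 − $38,000 = $197,561.
Annual expense = $197,561 / 7 = $28,223.
End of year 1: book value $207,338.
End of year 2: book value $179,115.
End of year 3: book value $150,892.
End of year 4: book value $122,669.
End of year 5: book value $94,446.
End of year 6: book value $66,223.
End of year 7: book value $38,000.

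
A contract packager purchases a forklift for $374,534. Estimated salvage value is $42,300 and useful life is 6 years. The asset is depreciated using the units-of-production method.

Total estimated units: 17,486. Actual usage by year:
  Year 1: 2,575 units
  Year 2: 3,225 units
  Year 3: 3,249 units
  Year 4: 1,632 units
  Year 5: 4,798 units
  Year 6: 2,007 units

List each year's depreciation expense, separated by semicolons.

$48,925; $61,275; $61,731; $31,008; $91,162; $38,133

Depreciable base = $374,534 − $42,300 = $332,234.
Rate = $332,234 / 17,486 units = $19 per unit.
Year 1: 2,575 × $19 = $48,925. Book value $325,609.
Year 2: 3,225 × $19 = $61,275. Book value $264,334.
Year 3: 3,249 × $19 = $61,731. Book value $202,603.
Year 4: 1,632 × $19 = $31,008. Book value $171,595.
Year 5: 4,798 × $19 = $91,162. Book value $80,433.
Year 6: 2,007 × $19 = $38,133. Book value $42,300.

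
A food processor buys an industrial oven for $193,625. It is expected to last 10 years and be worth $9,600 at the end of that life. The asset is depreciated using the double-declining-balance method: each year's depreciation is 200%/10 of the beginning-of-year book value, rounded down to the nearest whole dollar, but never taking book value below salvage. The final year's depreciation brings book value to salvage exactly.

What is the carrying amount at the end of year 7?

Depreciable base = $193,625 − $9,600 = $184,025.
Year 1: ⌊$193,625 × 200%/10⌋ = $38,725. Book value $154,900.
Year 2: ⌊$154,900 × 200%/10⌋ = $30,980. Book value $123,920.
Year 3: ⌊$123,920 × 200%/10⌋ = $24,784. Book value $99,136.
Year 4: ⌊$99,136 × 200%/10⌋ = $19,827. Book value $79,309.
Year 5: ⌊$79,309 × 200%/10⌋ = $15,861. Book value $63,448.
Year 6: ⌊$63,448 × 200%/10⌋ = $12,689. Book value $50,759.
Year 7: ⌊$50,759 × 200%/10⌋ = $10,151. Book value $40,608.

$40,608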